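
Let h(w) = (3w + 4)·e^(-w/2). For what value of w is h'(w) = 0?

2/3

h'(w) = 3·e^(-w/2) + (3w + 4)·(-1/2)·e^(-w/2) = (-(3/2)w + 1)·e^(-w/2). Since e^(-w/2) > 0, the only critical point is w = 2/3.
h''(2/3) has the same sign as -3/2 < 0, so this is a local maximum.
h(2/3) = (6)·e^(-1/3) ≈ 4.2992.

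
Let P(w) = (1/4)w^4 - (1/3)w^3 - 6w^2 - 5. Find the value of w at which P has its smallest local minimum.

Critical points: P'(w) = w^3 - w^2 - 12w vanishes at w = -3, 0, 4.
P''(w) = 3w^2 - 2w - 12. P''(-3) = 21 > 0 ⇒ local minimum; P''(0) = -12 < 0 ⇒ local maximum; P''(4) = 28 > 0 ⇒ local minimum.
So the smallest local minimum value is P(4) = -175/3.

4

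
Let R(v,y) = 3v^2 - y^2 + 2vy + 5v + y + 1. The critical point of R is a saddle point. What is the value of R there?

-1

∂R/∂v = 6v + 2y + 5 = 0 and ∂R/∂y = 2v - 2y + 1 = 0, so (v, y) = (-3/4, -1/4).
The Hessian has R_{vv} = 6, R_{yy} = -2, R_{vy} = 2, giving D = -16 < 0, so the point is a saddle point.
R(-3/4, -1/4) = -1.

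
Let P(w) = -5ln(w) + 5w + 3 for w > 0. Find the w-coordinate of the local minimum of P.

1

P'(w) = -5/w + 5 = 0 gives w = 1.
P''(w) = 5/w², which is positive for w > 0, so this is a local minimum.
P(1) = -5·ln(1) + 5 + 3 ≈ 8.0000.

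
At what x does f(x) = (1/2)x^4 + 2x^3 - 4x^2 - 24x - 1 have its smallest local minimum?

2

f'(x) = 2x^3 + 6x^2 - 8x - 24 = 0 at x = -3, -2, 2.
Since f''(x) = 6x^2 + 12x - 8, we get f''(-3) = 10 > 0 ⇒ local minimum; f''(-2) = -8 < 0 ⇒ local maximum; f''(2) = 40 > 0 ⇒ local minimum.
So the smallest local minimum value is f(2) = -41.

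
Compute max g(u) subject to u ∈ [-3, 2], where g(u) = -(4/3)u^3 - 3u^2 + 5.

g'(u) = -4u^2 - 6u, which vanishes at u = -3/2 and u = 0.
Compare values at every candidate in [-3, 2]: g(-3) = 14, g(-3/2) = 11/4, g(0) = 5, g(2) = -53/3.
The maximum over the interval is 14, attained at u = -3.

14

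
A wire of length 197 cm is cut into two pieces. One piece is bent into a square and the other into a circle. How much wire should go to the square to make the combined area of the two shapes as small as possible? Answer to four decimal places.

Let x be the length used for the square. Square side x/4; circle radius (197−x)/(2π).
A(x) = (x/4)² + π·((197−x)/(2π))² = x²/16 + (197−x)²/(4π) for 0 ≤ x ≤ 197. A'(x) = x/8 − (197−x)/(2π) = 0 gives x = 4·197/(π+4) ≈ 110.3395.
A'' = 1/8 + 1/(2π) > 0, so this gives the minimum combined area; x ≈ 110.3395 cm to the square.

110.3395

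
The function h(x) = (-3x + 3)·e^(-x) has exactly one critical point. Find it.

2

h'(x) = (-3)·e^(-x) + (-3x + 3)·(-1)·e^(-x) = (3x - 6)·e^(-x). Since e^(-x) > 0, the only critical point is x = 2.
h''(2) has the same sign as 3 > 0, so this is a local minimum.
h(2) = (-3)·e^(-2) ≈ -0.4060.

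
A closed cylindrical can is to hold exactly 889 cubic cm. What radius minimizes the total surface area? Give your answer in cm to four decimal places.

With radius r and height h, πr²h = 889 so h = 889/(πr²), and S(r) = 2πr² + 2πrh = 2πr² + 2·889/r.
S'(r) = 4πr − 2·889/r² = 0 ⇒ r³ = 889/(2π), so r ≈ 5.2108 and h = 2r ≈ 10.4217.
S''(r) = 4π + 4·889/r³ > 0, so this is the minimum; S ≈ 511.8182.

5.2108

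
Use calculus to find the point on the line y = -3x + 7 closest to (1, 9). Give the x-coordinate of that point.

Minimize D(x)^2 = (x - 1)^2 + (-3x - 2)^2.
d/dx[D^2] = 2(x - 1) + 2·(-3)·(-3x - 2) = 0 ⇒ x = -1/2.
Then y = 17/2 and the distance is √(5/2) ≈ 1.5811.

-1/2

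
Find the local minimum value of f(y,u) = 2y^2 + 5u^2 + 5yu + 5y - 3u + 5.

-143/15

∂f/∂y = 4y + 5u + 5 = 0 and ∂f/∂u = 5y + 10u - 3 = 0, so (y, u) = (-13/3, 37/15).
The Hessian has f_{yy} = 4, f_{uu} = 10, f_{yu} = 5, giving D = 15 > 0 with f_{yy} > 0, so the point is a local minimum.
f(-13/3, 37/15) = -143/15.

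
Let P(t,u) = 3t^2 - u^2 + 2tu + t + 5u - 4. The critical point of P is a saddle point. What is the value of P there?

0

∂P/∂t = 6t + 2u + 1 = 0 and ∂P/∂u = 2t - 2u + 5 = 0, so (t, u) = (-3/4, 7/4).
The Hessian has P_{tt} = 6, P_{uu} = -2, P_{tu} = 2, giving D = -16 < 0, so the point is a saddle point.
P(-3/4, 7/4) = 0.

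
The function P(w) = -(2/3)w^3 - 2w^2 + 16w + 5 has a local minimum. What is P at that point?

-145/3

Critical points: P'(w) = -2w^2 - 4w + 16 vanishes at w = -4, 2.
Since P''(w) = -4w - 4, we get P''(-4) = 12 > 0 ⇒ local minimum; P''(2) = -12 < 0 ⇒ local maximum.
So the local minimum value is P(-4) = -145/3.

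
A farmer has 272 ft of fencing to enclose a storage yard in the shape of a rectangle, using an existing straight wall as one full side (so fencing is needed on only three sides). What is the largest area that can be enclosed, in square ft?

Let the sides perpendicular to the wall have length x and the parallel side y, so 2x + y = 272 and the area is A = xy = x(272 − 2x).
A'(x) = 272 − 4x = 0 gives x = 68, and A''(x) = −4 < 0 confirms a maximum.
Then y = 272 − 2·68 = 136 and A = 9248.

9248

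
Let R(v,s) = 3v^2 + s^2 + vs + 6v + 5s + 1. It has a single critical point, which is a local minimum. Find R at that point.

∂R/∂v = 6v + s + 6 = 0 and ∂R/∂s = v + 2s + 5 = 0, so (v, s) = (-7/11, -24/11).
The Hessian has R_{vv} = 6, R_{ss} = 2, R_{vs} = 1, giving D = 11 > 0 with R_{vv} > 0, so the point is a local minimum.
R(-7/11, -24/11) = -70/11.

-70/11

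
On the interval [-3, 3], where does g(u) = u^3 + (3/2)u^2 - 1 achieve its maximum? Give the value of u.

g'(u) = 3u^2 + 3u, which vanishes at u = -1 and u = 0.
Candidates: g(-3) = -29/2,  g(-1) = -1/2,  g(0) = -1,  g(3) = 79/2.
Hence the absolute maximum is 79/2 at u = 3.

3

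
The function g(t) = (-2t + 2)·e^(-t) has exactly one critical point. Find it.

g'(t) = (-2)·e^(-t) + (-2t + 2)·(-1)·e^(-t) = (2t - 4)·e^(-t). Since e^(-t) > 0, the only critical point is t = 2.
g''(2) has the same sign as 2 > 0, so this is a local minimum.
g(2) = (-2)·e^(-2) ≈ -0.2707.

2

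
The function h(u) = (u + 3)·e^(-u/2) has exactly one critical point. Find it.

-1

Differentiating with the product rule gives h'(u) = (-(1/2)u - 1/2)·e^(-u/2). Since e^(-u/2) > 0, the only critical point is u = -1.
h''(-1) has the same sign as -1/2 < 0, so this is a local maximum.
h(-1) = (2)·e^(1/2) ≈ 3.2974.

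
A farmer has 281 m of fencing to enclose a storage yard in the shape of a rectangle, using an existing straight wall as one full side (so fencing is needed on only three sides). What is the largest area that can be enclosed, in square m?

78961/8

Let the sides perpendicular to the wall have length x and the parallel side y, so 2x + y = 281 and the area is A = xy = x(281 − 2x).
A'(x) = 281 − 4x = 0 gives x = 281/4, and A''(x) = −4 < 0 confirms a maximum.
Then y = 281 − 2·281/4 = 281/2 and A = 78961/8.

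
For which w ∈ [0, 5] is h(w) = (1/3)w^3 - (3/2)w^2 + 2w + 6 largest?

h'(w) = w^2 - 3w + 2, which vanishes at w = 1 and w = 2.
Evaluating at the critical points and endpoints: h(0) = 6; h(1) = 41/6; h(2) = 20/3; h(5) = 121/6.
The maximum over the interval is 121/6, attained at w = 5.

5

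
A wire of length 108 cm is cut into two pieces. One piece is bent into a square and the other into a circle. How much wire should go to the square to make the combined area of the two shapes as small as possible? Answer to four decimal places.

Let x be the length used for the square. Square side x/4; circle radius (108−x)/(2π).
A(x) = (x/4)² + π·((108−x)/(2π))² = x²/16 + (108−x)²/(4π) for 0 ≤ x ≤ 108. A'(x) = x/8 − (108−x)/(2π) = 0 gives x = 4·108/(π+4) ≈ 60.4907.
A'' = 1/8 + 1/(2π) > 0, so this gives the minimum combined area; x ≈ 60.4907 cm to the square.

60.4907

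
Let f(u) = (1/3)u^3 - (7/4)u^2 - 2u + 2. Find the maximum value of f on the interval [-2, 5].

121/48

f'(u) = u^2 - (7/2)u - 2, which vanishes at u = -1/2 and u = 4.
Evaluating at the critical points and endpoints: f(-2) = -11/3; f(-1/2) = 121/48; f(4) = -38/3; f(5) = -121/12.
Hence the absolute maximum is 121/48 at u = -1/2.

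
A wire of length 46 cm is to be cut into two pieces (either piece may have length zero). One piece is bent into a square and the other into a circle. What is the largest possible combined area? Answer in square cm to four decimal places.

168.3859

Let x be the length used for the square. Square side x/4; circle radius (46−x)/(2π).
A(x) = (x/4)² + π·((46−x)/(2π))² = x²/16 + (46−x)²/(4π) for 0 ≤ x ≤ 46. A'(x) = x/8 − (46−x)/(2π) = 0 gives x = 4·46/(π+4) ≈ 25.7646.
A'' > 0, so the interior critical point is a minimum; the maximum is at an endpoint. A(0) = 168.3859 and A(46) = 132.2500, so the largest area is 168.3859.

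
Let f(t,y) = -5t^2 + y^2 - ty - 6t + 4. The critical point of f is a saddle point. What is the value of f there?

40/7

∂f/∂t = -10t - y - 6 = 0 and ∂f/∂y = -t + 2y = 0, so (t, y) = (-4/7, -2/7).
The Hessian has f_{tt} = -10, f_{yy} = 2, f_{ty} = -1, giving D = -21 < 0, so the point is a saddle point.
f(-4/7, -2/7) = 40/7.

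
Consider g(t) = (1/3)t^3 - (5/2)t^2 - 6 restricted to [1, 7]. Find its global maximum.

-49/6

The derivative is t^2 - 5t, whose only zero in [1, 7] is t = 5.
Evaluating at the critical points and endpoints: g(1) = -49/6,  g(5) = -161/6,  g(7) = -85/6.
Hence the absolute maximum is -49/6 at t = 1.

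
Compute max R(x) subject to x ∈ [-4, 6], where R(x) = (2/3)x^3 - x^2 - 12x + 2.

38

Differentiating, R'(x) = 2x^2 - 2x - 12; which vanishes at x = -2 and x = 3.
Compare values at every candidate in [-4, 6]: R(-4) = -26/3,  R(-2) = 50/3,  R(3) = -25,  R(6) = 38.
So the maximum is R(6) = 38.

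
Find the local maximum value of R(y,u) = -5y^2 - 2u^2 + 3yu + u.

∂R/∂y = -10y + 3u = 0 and ∂R/∂u = 3y - 4u + 1 = 0, so (y, u) = (3/31, 10/31).
The Hessian has R_{yy} = -10, R_{uu} = -4, R_{yu} = 3, giving D = 31 > 0 with R_{yy} < 0, so the point is a local maximum.
R(3/31, 10/31) = 5/31.

5/31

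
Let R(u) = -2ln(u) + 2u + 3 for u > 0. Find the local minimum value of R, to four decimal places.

R'(u) = -2/u + 2 = 0 gives u = 1.
R''(u) = 2/u², which is positive for u > 0, so this is a local minimum.
R(1) = -2·ln(1) + 2 + 3 ≈ 5.0000.

5.0000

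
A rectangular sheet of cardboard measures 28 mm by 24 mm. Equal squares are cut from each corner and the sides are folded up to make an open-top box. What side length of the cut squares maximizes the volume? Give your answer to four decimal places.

4.2950

With cut size x, the volume is V(x) = x(28 − 2x)(24 − 2x) for 0 < x < 12.
V'(x) = 12x^2 − 208x + 672. Setting V'(x) = 0 gives x ≈ 4.2950 (the root in (0, 12)).
V''(x) = 24x − 208 is negative there, so this is the maximum; V ≈ 1284.6693.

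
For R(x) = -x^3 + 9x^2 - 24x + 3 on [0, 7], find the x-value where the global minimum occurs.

R'(x) = -3x^2 + 18x - 24, which vanishes at x = 2 and x = 4.
Compare values at every candidate in [0, 7]: R(0) = 3, R(2) = -17, R(4) = -13, R(7) = -67.
Hence the absolute minimum is -67 at x = 7.

7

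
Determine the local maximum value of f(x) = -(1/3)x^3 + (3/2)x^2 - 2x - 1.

Critical points: f'(x) = -x^2 + 3x - 2 vanishes at x = 1, 2.
Since f''(x) = -2x + 3, we get f''(1) = 1 > 0 ⇒ local minimum; f''(2) = -1 < 0 ⇒ local maximum.
Thus f has its local maximum at x = 2, with value -5/3.

-5/3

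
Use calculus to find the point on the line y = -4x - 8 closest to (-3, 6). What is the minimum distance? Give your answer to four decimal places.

Minimize D(x)^2 = (x + 3)^2 + (-4x - 14)^2.
d/dx[D^2] = 2(x + 3) + 2·(-4)·(-4x - 14) = 0 ⇒ x = -59/17.
Then y = 100/17 and the distance is √(4/17) ≈ 0.4851.

0.4851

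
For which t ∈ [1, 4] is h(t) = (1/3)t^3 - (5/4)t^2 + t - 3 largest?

4

h'(t) = t^2 - (5/2)t + 1, whose only zero in [1, 4] is t = 2.
Candidates: h(1) = -35/12,  h(2) = -10/3,  h(4) = 7/3.
The maximum over the interval is 7/3, attained at t = 4.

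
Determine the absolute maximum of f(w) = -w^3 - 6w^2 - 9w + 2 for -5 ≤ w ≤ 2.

Differentiating, f'(w) = -3w^2 - 12w - 9; which vanishes at w = -3 and w = -1.
Evaluating at the critical points and endpoints: f(-5) = 22,  f(-3) = 2,  f(-1) = 6,  f(2) = -48.
Hence the absolute maximum is 22 at w = -5.

22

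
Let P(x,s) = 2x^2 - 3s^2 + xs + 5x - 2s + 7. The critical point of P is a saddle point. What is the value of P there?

∂P/∂x = 4x + s + 5 = 0 and ∂P/∂s = x - 6s - 2 = 0, so (x, s) = (-28/25, -13/25).
The Hessian has P_{xx} = 4, P_{ss} = -6, P_{xs} = 1, giving D = -25 < 0, so the point is a saddle point.
P(-28/25, -13/25) = 118/25.

118/25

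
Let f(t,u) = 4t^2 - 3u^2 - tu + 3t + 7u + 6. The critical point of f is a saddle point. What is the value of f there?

484/49

∂f/∂t = 8t - u + 3 = 0 and ∂f/∂u = -t - 6u + 7 = 0, so (t, u) = (-11/49, 59/49).
The Hessian has f_{tt} = 8, f_{uu} = -6, f_{tu} = -1, giving D = -49 < 0, so the point is a saddle point.
f(-11/49, 59/49) = 484/49.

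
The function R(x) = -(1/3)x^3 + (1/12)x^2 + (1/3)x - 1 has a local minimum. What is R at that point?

-53/48

Critical points: R'(x) = -x^2 + (1/6)x + 1/3 vanishes at x = -1/2, 2/3.
R''(x) = -2x + 1/6. R''(-1/2) = 7/6 > 0 ⇒ local minimum; R''(2/3) = -7/6 < 0 ⇒ local maximum.
Thus R has its local minimum at x = -1/2, with value -53/48.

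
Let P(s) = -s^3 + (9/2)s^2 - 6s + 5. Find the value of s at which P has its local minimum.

1

P'(s) = -3s^2 + 9s - 6. Setting P'(s) = 0 gives s ∈ {1, 2}.
Second-derivative test with P''(s) = -6s + 9: P''(1) = 3 > 0 ⇒ local minimum; P''(2) = -3 < 0 ⇒ local maximum.
So the local minimum value is P(1) = 5/2.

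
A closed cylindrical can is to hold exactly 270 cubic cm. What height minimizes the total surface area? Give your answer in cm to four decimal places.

7.0053

With radius r and height h, πr²h = 270 so h = 270/(πr²), and S(r) = 2πr² + 2πrh = 2πr² + 2·270/r.
S'(r) = 4πr − 2·270/r² = 0 ⇒ r³ = 270/(2π), so r ≈ 3.5026 and h = 2r ≈ 7.0053.
S''(r) = 4π + 4·270/r³ > 0, so this is the minimum; S ≈ 231.2546.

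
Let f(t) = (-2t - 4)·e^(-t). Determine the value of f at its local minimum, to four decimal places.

By the product rule, f'(t) = (2t + 2)·e^(-t). Since e^(-t) > 0, the only critical point is t = -1.
f''(-1) has the same sign as 2 > 0, so this is a local minimum.
f(-1) = (-2)·e^(1) ≈ -5.4366.

-5.4366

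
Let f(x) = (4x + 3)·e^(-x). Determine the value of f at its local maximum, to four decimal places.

3.1152

f'(x) = 4·e^(-x) + (4x + 3)·(-1)·e^(-x) = (-4x + 1)·e^(-x). Since e^(-x) > 0, the only critical point is x = 1/4.
f''(1/4) has the same sign as -4 < 0, so this is a local maximum.
f(1/4) = (4)·e^(-1/4) ≈ 3.1152.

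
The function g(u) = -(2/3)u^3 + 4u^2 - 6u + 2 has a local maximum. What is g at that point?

g'(u) = -2u^2 + 8u - 6. Setting g'(u) = 0 gives u ∈ {1, 3}.
Second-derivative test with g''(u) = -4u + 8: g''(1) = 4 > 0 ⇒ local minimum; g''(3) = -4 < 0 ⇒ local maximum.
Thus g has its local maximum at u = 3, with value 2.

2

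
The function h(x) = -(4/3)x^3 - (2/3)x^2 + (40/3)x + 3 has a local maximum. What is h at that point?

1393/81

Critical points: h'(x) = -4x^2 - (4/3)x + 40/3 vanishes at x = -2, 5/3.
h''(x) = -8x - 4/3. h''(-2) = 44/3 > 0 ⇒ local minimum; h''(5/3) = -44/3 < 0 ⇒ local maximum.
So the local maximum value is h(5/3) = 1393/81.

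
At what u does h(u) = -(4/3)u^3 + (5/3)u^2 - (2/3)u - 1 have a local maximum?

1/2

h'(u) = -4u^2 + (10/3)u - 2/3 = 0 at u = 1/3, 1/2.
Second-derivative test with h''(u) = -8u + 10/3: h''(1/3) = 2/3 > 0 ⇒ local minimum; h''(1/2) = -2/3 < 0 ⇒ local maximum.
So the local maximum value is h(1/2) = -13/12.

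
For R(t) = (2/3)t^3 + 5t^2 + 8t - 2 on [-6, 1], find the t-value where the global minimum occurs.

-6

R'(t) = 2t^2 + 10t + 8, which vanishes at t = -4 and t = -1.
Compare values at every candidate in [-6, 1]: R(-6) = -14, R(-4) = 10/3, R(-1) = -17/3, R(1) = 35/3.
Hence the absolute minimum is -14 at t = -6.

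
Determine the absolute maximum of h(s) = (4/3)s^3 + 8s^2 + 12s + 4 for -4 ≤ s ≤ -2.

4

The derivative is 4s^2 + 16s + 12, whose only zero in [-4, -2] is s = -3.
Evaluating at the critical points and endpoints: h(-4) = -4/3,  h(-3) = 4,  h(-2) = 4/3.
Hence the absolute maximum is 4 at s = -3.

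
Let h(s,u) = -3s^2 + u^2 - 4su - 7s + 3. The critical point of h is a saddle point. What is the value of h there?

19/4

∂h/∂s = -6s - 4u - 7 = 0 and ∂h/∂u = -4s + 2u = 0, so (s, u) = (-1/2, -1).
The Hessian has h_{ss} = -6, h_{uu} = 2, h_{su} = -4, giving D = -28 < 0, so the point is a saddle point.
h(-1/2, -1) = 19/4.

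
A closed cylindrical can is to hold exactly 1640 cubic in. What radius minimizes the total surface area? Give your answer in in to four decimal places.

With radius r and height h, πr²h = 1640 so h = 1640/(πr²), and S(r) = 2πr² + 2πrh = 2πr² + 2·1640/r.
S'(r) = 4πr − 2·1640/r² = 0 ⇒ r³ = 1640/(2π), so r ≈ 6.3908 and h = 2r ≈ 12.7816.
S''(r) = 4π + 4·1640/r³ > 0, so this is the minimum; S ≈ 769.8577.

6.3908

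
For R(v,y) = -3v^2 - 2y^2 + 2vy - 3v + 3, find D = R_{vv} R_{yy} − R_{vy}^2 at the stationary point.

20

∂R/∂v = -6v + 2y - 3 = 0 and ∂R/∂y = 2v - 4y = 0, so (v, y) = (-3/5, -3/10).
The Hessian has R_{vv} = -6, R_{yy} = -4, R_{vy} = 2, giving D = 20 > 0 with R_{vv} < 0, so the point is a local maximum.
D = (-6)·(-4) − (2)^2 = 20.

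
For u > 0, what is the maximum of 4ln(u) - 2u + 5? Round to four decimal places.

P'(u) = 4/u − 2 = 0 gives u = 2.
P''(u) = -4/u², which is negative for u > 0, so this is a local maximum.
P(2) = 4·ln(2) - 4 + 5 ≈ 3.7726.

3.7726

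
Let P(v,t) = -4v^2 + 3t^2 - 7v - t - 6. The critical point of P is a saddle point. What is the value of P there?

-145/48

∂P/∂v = -8v - 7 = 0 and ∂P/∂t = 6t - 1 = 0, so (v, t) = (-7/8, 1/6).
The Hessian has P_{vv} = -8, P_{tt} = 6, P_{vt} = 0, giving D = -48 < 0, so the point is a saddle point.
P(-7/8, 1/6) = -145/48.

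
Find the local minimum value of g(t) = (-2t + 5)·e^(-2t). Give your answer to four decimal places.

g'(t) = (-2)·e^(-2t) + (-2t + 5)·(-2)·e^(-2t) = (4t - 12)·e^(-2t). Since e^(-2t) > 0, the only critical point is t = 3.
g''(3) has the same sign as 4 > 0, so this is a local minimum.
g(3) = (-1)·e^(-6) ≈ -0.0025.

-0.0025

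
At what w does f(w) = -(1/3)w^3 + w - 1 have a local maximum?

f'(w) = -w^2 + 1. Setting f'(w) = 0 gives w ∈ {-1, 1}.
Since f''(w) = -2w, we get f''(-1) = 2 > 0 ⇒ local minimum; f''(1) = -2 < 0 ⇒ local maximum.
So the local maximum value is f(1) = -1/3.

1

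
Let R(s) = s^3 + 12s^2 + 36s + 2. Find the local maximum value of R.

2

R'(s) = 3s^2 + 24s + 36 = 0 at s = -6, -2.
Since R''(s) = 6s + 24, we get R''(-6) = -12 < 0 ⇒ local maximum; R''(-2) = 12 > 0 ⇒ local minimum.
Thus R has its local maximum at s = -6, with value 2.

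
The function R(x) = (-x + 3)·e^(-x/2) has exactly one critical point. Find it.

By the product rule, R'(x) = ((1/2)x - 5/2)·e^(-x/2). Since e^(-x/2) > 0, the only critical point is x = 5.
R''(5) has the same sign as 1/2 > 0, so this is a local minimum.
R(5) = (-2)·e^(-5/2) ≈ -0.1642.

5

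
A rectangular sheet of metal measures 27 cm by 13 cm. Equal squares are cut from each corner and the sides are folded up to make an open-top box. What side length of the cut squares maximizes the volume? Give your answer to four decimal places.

2.7687

With cut size x, the volume is V(x) = x(27 − 2x)(13 − 2x) for 0 < x < 6.5.
V'(x) = 12x^2 − 160x + 351. Setting V'(x) = 0 gives x ≈ 2.7687 (the root in (0, 6.5)).
V''(x) = 24x − 160 is negative there, so this is the maximum; V ≈ 443.4538.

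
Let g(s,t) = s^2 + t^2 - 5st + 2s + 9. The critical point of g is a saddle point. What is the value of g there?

193/21

∂g/∂s = 2s - 5t + 2 = 0 and ∂g/∂t = -5s + 2t = 0, so (s, t) = (4/21, 10/21).
The Hessian has g_{ss} = 2, g_{tt} = 2, g_{st} = -5, giving D = -21 < 0, so the point is a saddle point.
g(4/21, 10/21) = 193/21.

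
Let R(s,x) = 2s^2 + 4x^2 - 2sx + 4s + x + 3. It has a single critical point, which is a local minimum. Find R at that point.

5/14

∂R/∂s = 4s - 2x + 4 = 0 and ∂R/∂x = -2s + 8x + 1 = 0, so (s, x) = (-17/14, -3/7).
The Hessian has R_{ss} = 4, R_{xx} = 8, R_{sx} = -2, giving D = 28 > 0 with R_{ss} > 0, so the point is a local minimum.
R(-17/14, -3/7) = 5/14.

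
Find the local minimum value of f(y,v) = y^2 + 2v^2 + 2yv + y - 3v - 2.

-25/4

∂f/∂y = 2y + 2v + 1 = 0 and ∂f/∂v = 2y + 4v - 3 = 0, so (y, v) = (-5/2, 2).
The Hessian has f_{yy} = 2, f_{vv} = 4, f_{yv} = 2, giving D = 4 > 0 with f_{yy} > 0, so the point is a local minimum.
f(-5/2, 2) = -25/4.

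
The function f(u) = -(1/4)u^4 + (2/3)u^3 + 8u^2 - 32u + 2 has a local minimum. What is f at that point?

f'(u) = -u^3 + 2u^2 + 16u - 32. Setting f'(u) = 0 gives u ∈ {-4, 2, 4}.
Second-derivative test with f''(u) = -3u^2 + 4u + 16: f''(-4) = -48 < 0 ⇒ local maximum; f''(2) = 12 > 0 ⇒ local minimum; f''(4) = -16 < 0 ⇒ local maximum.
The local minimum is f(2) = -86/3.

-86/3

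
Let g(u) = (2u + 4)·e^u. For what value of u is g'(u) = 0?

Differentiating with the product rule gives g'(u) = (2u + 6)·e^u. Since e^u > 0, the only critical point is u = -3.
g''(-3) has the same sign as 2 > 0, so this is a local minimum.
g(-3) = (-2)·e^(-3) ≈ -0.0996.

-3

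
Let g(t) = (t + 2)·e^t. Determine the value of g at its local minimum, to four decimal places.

-0.0498

By the product rule, g'(t) = (t + 3)·e^t. Since e^t > 0, the only critical point is t = -3.
g''(-3) has the same sign as 1 > 0, so this is a local minimum.
g(-3) = (-1)·e^(-3) ≈ -0.0498.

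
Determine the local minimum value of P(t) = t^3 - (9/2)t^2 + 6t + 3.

Critical points: P'(t) = 3t^2 - 9t + 6 vanishes at t = 1, 2.
P''(t) = 6t - 9. P''(1) = -3 < 0 ⇒ local maximum; P''(2) = 3 > 0 ⇒ local minimum.
Thus P has its local minimum at t = 2, with value 5.

5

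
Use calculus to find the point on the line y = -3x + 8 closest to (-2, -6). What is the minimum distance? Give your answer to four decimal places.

Minimize D(x)^2 = (x + 2)^2 + (-3x + 14)^2.
d/dx[D^2] = 2(x + 2) + 2·(-3)·(-3x + 14) = 0 ⇒ x = 4.
Then y = -4 and the distance is √(40) ≈ 6.3246.

6.3246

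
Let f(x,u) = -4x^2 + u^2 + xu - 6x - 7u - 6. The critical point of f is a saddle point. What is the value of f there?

∂f/∂x = -8x + u - 6 = 0 and ∂f/∂u = x + 2u - 7 = 0, so (x, u) = (-5/17, 62/17).
The Hessian has f_{xx} = -8, f_{uu} = 2, f_{xu} = 1, giving D = -17 < 0, so the point is a saddle point.
f(-5/17, 62/17) = -304/17.

-304/17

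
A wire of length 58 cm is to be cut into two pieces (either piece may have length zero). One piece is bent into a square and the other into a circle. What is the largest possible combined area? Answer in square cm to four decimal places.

Let x be the length used for the square. Square side x/4; circle radius (58−x)/(2π).
A(x) = (x/4)² + π·((58−x)/(2π))² = x²/16 + (58−x)²/(4π) for 0 ≤ x ≤ 58. A'(x) = x/8 − (58−x)/(2π) = 0 gives x = 4·58/(π+4) ≈ 32.4858.
A'' > 0, so the interior critical point is a minimum; the maximum is at an endpoint. A(0) = 267.6986 and A(58) = 210.2500, so the largest area is 267.6986.

267.6986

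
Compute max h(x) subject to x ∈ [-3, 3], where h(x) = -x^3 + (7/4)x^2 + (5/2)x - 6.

117/4

Differentiating, h'(x) = -3x^2 + (7/2)x + 5/2; which vanishes at x = -1/2 and x = 5/3.
Candidates: h(-3) = 117/4; h(-1/2) = -107/16; h(5/3) = -173/108; h(3) = -39/4.
The maximum over the interval is 117/4, attained at x = -3.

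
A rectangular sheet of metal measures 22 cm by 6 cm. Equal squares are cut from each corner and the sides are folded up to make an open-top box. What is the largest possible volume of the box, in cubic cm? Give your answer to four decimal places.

With cut size x, the volume is V(x) = x(22 − 2x)(6 − 2x) for 0 < x < 3.
V'(x) = 12x^2 − 112x + 132. Setting V'(x) = 0 gives x ≈ 1.3837 (the root in (0, 3)).
V''(x) = 24x − 112 is negative there, so this is the maximum; V ≈ 86.0264.

86.0264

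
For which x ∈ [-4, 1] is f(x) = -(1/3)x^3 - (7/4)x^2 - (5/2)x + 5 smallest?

f'(x) = -x^2 - (7/2)x - 5/2, which vanishes at x = -5/2 and x = -1.
Candidates: f(-4) = 25/3,  f(-5/2) = 265/48,  f(-1) = 73/12,  f(1) = 5/12.
So the minimum is f(1) = 5/12.

1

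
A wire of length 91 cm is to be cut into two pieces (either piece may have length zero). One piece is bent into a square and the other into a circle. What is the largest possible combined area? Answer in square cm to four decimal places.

658.9810

Let x be the length used for the square. Square side x/4; circle radius (91−x)/(2π).
A(x) = (x/4)² + π·((91−x)/(2π))² = x²/16 + (91−x)²/(4π) for 0 ≤ x ≤ 91. A'(x) = x/8 − (91−x)/(2π) = 0 gives x = 4·91/(π+4) ≈ 50.9690.
A'' > 0, so the interior critical point is a minimum; the maximum is at an endpoint. A(0) = 658.9810 and A(91) = 517.5625, so the largest area is 658.9810.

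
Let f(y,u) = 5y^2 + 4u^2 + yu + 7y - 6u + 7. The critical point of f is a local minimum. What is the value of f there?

∂f/∂y = 10y + u + 7 = 0 and ∂f/∂u = y + 8u - 6 = 0, so (y, u) = (-62/79, 67/79).
The Hessian has f_{yy} = 10, f_{uu} = 8, f_{yu} = 1, giving D = 79 > 0 with f_{yy} > 0, so the point is a local minimum.
f(-62/79, 67/79) = 135/79.

135/79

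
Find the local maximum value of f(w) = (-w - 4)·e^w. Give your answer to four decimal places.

Differentiating with the product rule gives f'(w) = (-w - 5)·e^w. Since e^w > 0, the only critical point is w = -5.
f''(-5) has the same sign as -1 < 0, so this is a local maximum.
f(-5) = (1)·e^(-5) ≈ 0.0067.

0.0067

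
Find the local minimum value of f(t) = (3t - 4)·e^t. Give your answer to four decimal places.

-4.1868

f'(t) = 3·e^t + (3t - 4)·1·e^t = (3t - 1)·e^t. Since e^t > 0, the only critical point is t = 1/3.
f''(1/3) has the same sign as 3 > 0, so this is a local minimum.
f(1/3) = (-3)·e^(1/3) ≈ -4.1868.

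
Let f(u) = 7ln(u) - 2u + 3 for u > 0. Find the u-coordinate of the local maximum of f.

7/2

f'(u) = 7/u − 2 = 0 gives u = 7/2.
f''(u) = -7/u², which is negative for u > 0, so this is a local maximum.
f(7/2) = 7·ln(7/2) - 7 + 3 ≈ 4.7693.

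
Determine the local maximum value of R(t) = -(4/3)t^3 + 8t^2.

R'(t) = -4t^2 + 16t. Setting R'(t) = 0 gives t ∈ {0, 4}.
R''(t) = -8t + 16. R''(0) = 16 > 0 ⇒ local minimum; R''(4) = -16 < 0 ⇒ local maximum.
Thus R has its local maximum at t = 4, with value 128/3.

128/3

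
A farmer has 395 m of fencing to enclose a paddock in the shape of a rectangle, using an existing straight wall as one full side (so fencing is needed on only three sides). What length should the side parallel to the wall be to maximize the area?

395/2

Let the sides perpendicular to the wall have length x and the parallel side y, so 2x + y = 395 and the area is A = xy = x(395 − 2x).
A'(x) = 395 − 4x = 0 gives x = 395/4, and A''(x) = −4 < 0 confirms a maximum.
Then y = 395 − 2·395/4 = 395/2 and A = 156025/8.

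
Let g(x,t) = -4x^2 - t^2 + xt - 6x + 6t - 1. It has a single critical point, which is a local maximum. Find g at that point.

∂g/∂x = -8x + t - 6 = 0 and ∂g/∂t = x - 2t + 6 = 0, so (x, t) = (-2/5, 14/5).
The Hessian has g_{xx} = -8, g_{tt} = -2, g_{xt} = 1, giving D = 15 > 0 with g_{xx} < 0, so the point is a local maximum.
g(-2/5, 14/5) = 43/5.

43/5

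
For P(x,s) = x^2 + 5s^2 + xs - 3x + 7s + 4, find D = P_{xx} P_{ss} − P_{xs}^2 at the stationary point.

∂P/∂x = 2x + s - 3 = 0 and ∂P/∂s = x + 10s + 7 = 0, so (x, s) = (37/19, -17/19).
The Hessian has P_{xx} = 2, P_{ss} = 10, P_{xs} = 1, giving D = 19 > 0 with P_{xx} > 0, so the point is a local minimum.
D = (2)·(10) − (1)^2 = 19.

19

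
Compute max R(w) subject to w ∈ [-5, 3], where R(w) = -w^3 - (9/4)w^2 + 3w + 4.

Differentiating, R'(w) = -3w^2 - (9/2)w + 3; which vanishes at w = -2 and w = 1/2.
Candidates: R(-5) = 231/4,  R(-2) = -3,  R(1/2) = 77/16,  R(3) = -137/4.
The maximum over the interval is 231/4, attained at w = -5.

231/4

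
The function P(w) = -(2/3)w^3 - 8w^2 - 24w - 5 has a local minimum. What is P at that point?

-5

P'(w) = -2w^2 - 16w - 24. Setting P'(w) = 0 gives w ∈ {-6, -2}.
P''(w) = -4w - 16. P''(-6) = 8 > 0 ⇒ local minimum; P''(-2) = -8 < 0 ⇒ local maximum.
So the local minimum value is P(-6) = -5.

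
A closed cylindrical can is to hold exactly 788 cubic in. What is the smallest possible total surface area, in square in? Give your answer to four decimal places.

With radius r and height h, πr²h = 788 so h = 788/(πr²), and S(r) = 2πr² + 2πrh = 2πr² + 2·788/r.
S'(r) = 4πr − 2·788/r² = 0 ⇒ r³ = 788/(2π), so r ≈ 5.0055 and h = 2r ≈ 10.0110.
S''(r) = 4π + 4·788/r³ > 0, so this is the minimum; S ≈ 472.2791.

472.2791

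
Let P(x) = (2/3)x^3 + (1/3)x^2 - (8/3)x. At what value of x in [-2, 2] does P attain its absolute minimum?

1

P'(x) = 2x^2 + (2/3)x - 8/3, which vanishes at x = -4/3 and x = 1.
Candidates: P(-2) = 4/3, P(-4/3) = 208/81, P(1) = -5/3, P(2) = 4/3.
So the minimum is P(1) = -5/3.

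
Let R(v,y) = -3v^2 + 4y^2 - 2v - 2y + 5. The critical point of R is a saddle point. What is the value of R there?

61/12

∂R/∂v = -6v - 2 = 0 and ∂R/∂y = 8y - 2 = 0, so (v, y) = (-1/3, 1/4).
The Hessian has R_{vv} = -6, R_{yy} = 8, R_{vy} = 0, giving D = -48 < 0, so the point is a saddle point.
R(-1/3, 1/4) = 61/12.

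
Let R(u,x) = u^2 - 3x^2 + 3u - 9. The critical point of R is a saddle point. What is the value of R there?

-45/4

∂R/∂u = 2u + 3 = 0 and ∂R/∂x = -6x = 0, so (u, x) = (-3/2, 0).
The Hessian has R_{uu} = 2, R_{xx} = -6, R_{ux} = 0, giving D = -12 < 0, so the point is a saddle point.
R(-3/2, 0) = -45/4.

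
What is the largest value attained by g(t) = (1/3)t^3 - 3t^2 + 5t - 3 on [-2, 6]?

-2/3

The derivative is t^2 - 6t + 5, which vanishes at t = 1 and t = 5.
Evaluating at the critical points and endpoints: g(-2) = -83/3; g(1) = -2/3; g(5) = -34/3; g(6) = -9.
So the maximum is g(1) = -2/3.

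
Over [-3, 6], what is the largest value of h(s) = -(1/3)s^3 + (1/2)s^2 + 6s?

27/2

The derivative is -s^2 + s + 6, which vanishes at s = -2 and s = 3.
Compare values at every candidate in [-3, 6]: h(-3) = -9/2,  h(-2) = -22/3,  h(3) = 27/2,  h(6) = -18.
The maximum over the interval is 27/2, attained at s = 3.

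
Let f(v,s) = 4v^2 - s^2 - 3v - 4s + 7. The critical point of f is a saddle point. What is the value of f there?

167/16

∂f/∂v = 8v - 3 = 0 and ∂f/∂s = -2s - 4 = 0, so (v, s) = (3/8, -2).
The Hessian has f_{vv} = 8, f_{ss} = -2, f_{vs} = 0, giving D = -16 < 0, so the point is a saddle point.
f(3/8, -2) = 167/16.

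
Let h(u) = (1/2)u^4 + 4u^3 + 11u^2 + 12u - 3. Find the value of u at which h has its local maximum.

h'(u) = 2u^3 + 12u^2 + 22u + 12 = 0 at u = -3, -2, -1.
Second-derivative test with h''(u) = 6u^2 + 24u + 22: h''(-3) = 4 > 0 ⇒ local minimum; h''(-2) = -2 < 0 ⇒ local maximum; h''(-1) = 4 > 0 ⇒ local minimum.
Thus h has its local maximum at u = -2, with value -7.

-2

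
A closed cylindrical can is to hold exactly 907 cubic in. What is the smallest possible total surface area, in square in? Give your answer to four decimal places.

518.7038

With radius r and height h, πr²h = 907 so h = 907/(πr²), and S(r) = 2πr² + 2πrh = 2πr² + 2·907/r.
S'(r) = 4πr − 2·907/r² = 0 ⇒ r³ = 907/(2π), so r ≈ 5.2458 and h = 2r ≈ 10.4915.
S''(r) = 4π + 4·907/r³ > 0, so this is the minimum; S ≈ 518.7038.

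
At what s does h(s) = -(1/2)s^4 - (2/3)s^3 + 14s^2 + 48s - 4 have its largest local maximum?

Critical points: h'(s) = -2s^3 - 2s^2 + 28s + 48 vanishes at s = -3, -2, 4.
h''(s) = -6s^2 - 4s + 28. h''(-3) = -14 < 0 ⇒ local maximum; h''(-2) = 12 > 0 ⇒ local minimum; h''(4) = -84 < 0 ⇒ local maximum.
Thus h has its largest local maximum at s = 4, with value 724/3.

4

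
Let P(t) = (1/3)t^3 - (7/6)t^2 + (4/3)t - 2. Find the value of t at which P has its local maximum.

P'(t) = t^2 - (7/3)t + 4/3. Setting P'(t) = 0 gives t ∈ {1, 4/3}.
Second-derivative test with P''(t) = 2t - 7/3: P''(1) = -1/3 < 0 ⇒ local maximum; P''(4/3) = 1/3 > 0 ⇒ local minimum.
Thus P has its local maximum at t = 1, with value -3/2.

1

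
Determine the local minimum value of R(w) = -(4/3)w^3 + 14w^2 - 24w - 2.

-40/3

R'(w) = -4w^2 + 28w - 24 = 0 at w = 1, 6.
Second-derivative test with R''(w) = -8w + 28: R''(1) = 20 > 0 ⇒ local minimum; R''(6) = -20 < 0 ⇒ local maximum.
So the local minimum value is R(1) = -40/3.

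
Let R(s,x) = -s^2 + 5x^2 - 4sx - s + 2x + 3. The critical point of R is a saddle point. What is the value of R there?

∂R/∂s = -2s - 4x - 1 = 0 and ∂R/∂x = -4s + 10x + 2 = 0, so (s, x) = (-1/18, -2/9).
The Hessian has R_{ss} = -2, R_{xx} = 10, R_{sx} = -4, giving D = -36 < 0, so the point is a saddle point.
R(-1/18, -2/9) = 101/36.

101/36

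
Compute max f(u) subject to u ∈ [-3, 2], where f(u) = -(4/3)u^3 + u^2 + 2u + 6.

45

f'(u) = -4u^2 + 2u + 2, which vanishes at u = -1/2 and u = 1.
Compare values at every candidate in [-3, 2]: f(-3) = 45, f(-1/2) = 65/12, f(1) = 23/3, f(2) = 10/3.
So the maximum is f(-3) = 45.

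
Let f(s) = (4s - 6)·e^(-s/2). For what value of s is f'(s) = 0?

7/2

By the product rule, f'(s) = (-2s + 7)·e^(-s/2). Since e^(-s/2) > 0, the only critical point is s = 7/2.
f''(7/2) has the same sign as -2 < 0, so this is a local maximum.
f(7/2) = (8)·e^(-7/4) ≈ 1.3902.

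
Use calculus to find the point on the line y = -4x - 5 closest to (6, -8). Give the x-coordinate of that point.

Minimize D(x)^2 = (x - 6)^2 + (-4x + 3)^2.
d/dx[D^2] = 2(x - 6) + 2·(-4)·(-4x + 3) = 0 ⇒ x = 18/17.
Then y = -157/17 and the distance is √(441/17) ≈ 5.0932.

18/17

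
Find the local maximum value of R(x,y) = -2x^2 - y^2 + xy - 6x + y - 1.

∂R/∂x = -4x + y - 6 = 0 and ∂R/∂y = x - 2y + 1 = 0, so (x, y) = (-11/7, -2/7).
The Hessian has R_{xx} = -4, R_{yy} = -2, R_{xy} = 1, giving D = 7 > 0 with R_{xx} < 0, so the point is a local maximum.
R(-11/7, -2/7) = 25/7.

25/7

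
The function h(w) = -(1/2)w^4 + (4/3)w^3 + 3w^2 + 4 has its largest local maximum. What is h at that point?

h'(w) = -2w^3 + 4w^2 + 6w. Setting h'(w) = 0 gives w ∈ {-1, 0, 3}.
h''(w) = -6w^2 + 8w + 6. h''(-1) = -8 < 0 ⇒ local maximum; h''(0) = 6 > 0 ⇒ local minimum; h''(3) = -24 < 0 ⇒ local maximum.
So the largest local maximum value is h(3) = 53/2.

53/2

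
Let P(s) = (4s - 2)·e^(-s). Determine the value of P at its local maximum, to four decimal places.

0.8925

P'(s) = 4·e^(-s) + (4s - 2)·(-1)·e^(-s) = (-4s + 6)·e^(-s). Since e^(-s) > 0, the only critical point is s = 3/2.
P''(3/2) has the same sign as -4 < 0, so this is a local maximum.
P(3/2) = (4)·e^(-3/2) ≈ 0.8925.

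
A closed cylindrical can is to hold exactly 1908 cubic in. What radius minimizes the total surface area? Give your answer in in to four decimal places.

6.7215

With radius r and height h, πr²h = 1908 so h = 1908/(πr²), and S(r) = 2πr² + 2πrh = 2πr² + 2·1908/r.
S'(r) = 4πr − 2·1908/r² = 0 ⇒ r³ = 1908/(2π), so r ≈ 6.7215 and h = 2r ≈ 13.4430.
S''(r) = 4π + 4·1908/r³ > 0, so this is the minimum; S ≈ 851.5957.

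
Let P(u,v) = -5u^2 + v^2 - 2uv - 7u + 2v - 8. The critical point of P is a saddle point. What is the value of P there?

-191/24

∂P/∂u = -10u - 2v - 7 = 0 and ∂P/∂v = -2u + 2v + 2 = 0, so (u, v) = (-5/12, -17/12).
The Hessian has P_{uu} = -10, P_{vv} = 2, P_{uv} = -2, giving D = -24 < 0, so the point is a saddle point.
P(-5/12, -17/12) = -191/24.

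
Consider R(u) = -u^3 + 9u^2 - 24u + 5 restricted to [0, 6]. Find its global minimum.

-31

The derivative is -3u^2 + 18u - 24, which vanishes at u = 2 and u = 4.
Compare values at every candidate in [0, 6]: R(0) = 5, R(2) = -15, R(4) = -11, R(6) = -31.
So the minimum is R(6) = -31.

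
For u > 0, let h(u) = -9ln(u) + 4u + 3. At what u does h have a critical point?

h'(u) = -9/u + 4 = 0 gives u = 9/4.
h''(u) = 9/u², which is positive for u > 0, so this is a local minimum.
h(9/4) = -9·ln(9/4) + 9 + 3 ≈ 4.7016.

9/4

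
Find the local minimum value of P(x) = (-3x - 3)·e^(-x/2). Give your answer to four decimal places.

-3.6392

Differentiating with the product rule gives P'(x) = ((3/2)x - 3/2)·e^(-x/2). Since e^(-x/2) > 0, the only critical point is x = 1.
P''(1) has the same sign as 3/2 > 0, so this is a local minimum.
P(1) = (-6)·e^(-1/2) ≈ -3.6392.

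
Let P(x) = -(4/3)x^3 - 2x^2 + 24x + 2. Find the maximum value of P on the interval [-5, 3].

94/3

The derivative is -4x^2 - 4x + 24, which vanishes at x = -3 and x = 2.
Evaluating at the critical points and endpoints: P(-5) = -4/3, P(-3) = -52, P(2) = 94/3, P(3) = 20.
So the maximum is P(2) = 94/3.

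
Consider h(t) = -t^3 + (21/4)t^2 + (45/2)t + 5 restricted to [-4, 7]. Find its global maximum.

495/4

h'(t) = -3t^2 + (21/2)t + 45/2, which vanishes at t = -3/2 and t = 5.
Evaluating at the critical points and endpoints: h(-4) = 63,  h(-3/2) = -217/16,  h(5) = 495/4,  h(7) = 307/4.
Hence the absolute maximum is 495/4 at t = 5.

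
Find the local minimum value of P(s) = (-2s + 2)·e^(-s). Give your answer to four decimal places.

-0.2707

By the product rule, P'(s) = (2s - 4)·e^(-s). Since e^(-s) > 0, the only critical point is s = 2.
P''(2) has the same sign as 2 > 0, so this is a local minimum.
P(2) = (-2)·e^(-2) ≈ -0.2707.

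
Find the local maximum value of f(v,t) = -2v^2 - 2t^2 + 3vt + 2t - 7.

∂f/∂v = -4v + 3t = 0 and ∂f/∂t = 3v - 4t + 2 = 0, so (v, t) = (6/7, 8/7).
The Hessian has f_{vv} = -4, f_{tt} = -4, f_{vt} = 3, giving D = 7 > 0 with f_{vv} < 0, so the point is a local maximum.
f(6/7, 8/7) = -41/7.

-41/7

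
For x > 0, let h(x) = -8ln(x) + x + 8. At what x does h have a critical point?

8

h'(x) = -8/x + 1 = 0 gives x = 8.
h''(x) = 8/x², which is positive for x > 0, so this is a local minimum.
h(8) = -8·ln(8) + 8 + 8 ≈ -0.6355.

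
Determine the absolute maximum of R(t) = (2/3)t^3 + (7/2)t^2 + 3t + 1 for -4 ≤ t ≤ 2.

The derivative is 2t^2 + 7t + 3, which vanishes at t = -3 and t = -1/2.
Compare values at every candidate in [-4, 2]: R(-4) = 7/3, R(-3) = 11/2, R(-1/2) = 7/24, R(2) = 79/3.
Hence the absolute maximum is 79/3 at t = 2.

79/3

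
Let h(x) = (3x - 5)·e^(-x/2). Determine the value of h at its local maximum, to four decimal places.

0.9593

By the product rule, h'(x) = (-(3/2)x + 11/2)·e^(-x/2). Since e^(-x/2) > 0, the only critical point is x = 11/3.
h''(11/3) has the same sign as -3/2 < 0, so this is a local maximum.
h(11/3) = (6)·e^(-11/6) ≈ 0.9593.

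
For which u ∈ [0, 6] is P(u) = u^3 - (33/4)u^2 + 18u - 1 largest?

Differentiating, P'(u) = 3u^2 - (33/2)u + 18; which vanishes at u = 3/2 and u = 4.
Candidates: P(0) = -1,  P(3/2) = 173/16,  P(4) = 3,  P(6) = 26.
Hence the absolute maximum is 26 at u = 6.

6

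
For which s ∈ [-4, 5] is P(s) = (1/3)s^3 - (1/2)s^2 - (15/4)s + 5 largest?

5

The derivative is s^2 - s - 15/4, which vanishes at s = -3/2 and s = 5/2.
Compare values at every candidate in [-4, 5]: P(-4) = -28/3; P(-3/2) = 67/8; P(5/2) = -55/24; P(5) = 185/12.
The maximum over the interval is 185/12, attained at s = 5.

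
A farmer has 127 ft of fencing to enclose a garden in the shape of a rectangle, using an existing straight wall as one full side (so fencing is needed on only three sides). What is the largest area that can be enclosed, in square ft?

Let the sides perpendicular to the wall have length x and the parallel side y, so 2x + y = 127 and the area is A = xy = x(127 − 2x).
A'(x) = 127 − 4x = 0 gives x = 127/4, and A''(x) = −4 < 0 confirms a maximum.
Then y = 127 − 2·127/4 = 127/2 and A = 16129/8.

16129/8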